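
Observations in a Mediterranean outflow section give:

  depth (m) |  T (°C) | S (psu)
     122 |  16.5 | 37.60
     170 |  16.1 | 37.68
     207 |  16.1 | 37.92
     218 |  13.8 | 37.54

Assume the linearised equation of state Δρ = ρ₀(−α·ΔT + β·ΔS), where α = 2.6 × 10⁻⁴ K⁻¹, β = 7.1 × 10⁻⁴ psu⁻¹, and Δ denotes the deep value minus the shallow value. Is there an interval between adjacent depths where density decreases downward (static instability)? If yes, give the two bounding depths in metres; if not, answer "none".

none

Evaluate Δρ/ρ₀ = −αΔT + βΔS across each adjacent pair:
  122–170 m: −αΔT+βΔS = −(2.6 × 10⁻⁴)(-0.4)+(7.1 × 10⁻⁴)(+0.08) = 1.6 × 10⁻⁴ → stable
  170–207 m: −αΔT+βΔS = −(2.6 × 10⁻⁴)(+0.0)+(7.1 × 10⁻⁴)(+0.24) = 1.7 × 10⁻⁴ → stable
  207–218 m: −αΔT+βΔS = −(2.6 × 10⁻⁴)(-2.3)+(7.1 × 10⁻⁴)(-0.38) = 3.3 × 10⁻⁴ → stable
Every interval has Δρ > 0: the column is stably stratified throughout.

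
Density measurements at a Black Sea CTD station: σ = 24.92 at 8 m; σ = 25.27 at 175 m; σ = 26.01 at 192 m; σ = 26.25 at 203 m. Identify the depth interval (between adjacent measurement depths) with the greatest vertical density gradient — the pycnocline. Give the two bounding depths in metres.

175–192 m

Compute the density gradient over each adjacent pair:
  8–175 m: Δρ/Δz = 0.35/167 = 2.1 × 10⁻³ kg m⁻⁴
  175–192 m: Δρ/Δz = 0.74/17 = 0.044 kg m⁻⁴
  192–203 m: Δρ/Δz = 0.24/11 = 0.022 kg m⁻⁴
The largest gradient is in the 175–192 m interval — the pycnocline.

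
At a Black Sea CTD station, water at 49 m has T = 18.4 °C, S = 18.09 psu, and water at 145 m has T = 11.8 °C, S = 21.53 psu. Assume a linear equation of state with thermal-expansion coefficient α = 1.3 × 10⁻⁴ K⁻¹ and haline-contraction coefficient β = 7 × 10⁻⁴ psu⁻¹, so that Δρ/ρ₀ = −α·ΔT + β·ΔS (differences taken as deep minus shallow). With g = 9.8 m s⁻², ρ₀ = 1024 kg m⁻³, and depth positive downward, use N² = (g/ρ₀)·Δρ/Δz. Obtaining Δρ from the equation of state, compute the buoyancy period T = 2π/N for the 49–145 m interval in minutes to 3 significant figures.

ΔT = -6.6 K, ΔS = +3.44 psu (deep − shallow).
Δρ/ρ₀ = −αΔT + βΔS = 8.58 × 10⁻⁴ + 2.408 × 10⁻³ = 3.266 × 10⁻³, so Δρ ≈ 3.344 kg m⁻³.
N² = (g/ρ₀)·Δρ/Δz = g·(Δρ/ρ₀)/Δz = 9.8 × 3.266 × 10⁻³ / 96 = 3.3340 × 10⁻⁴ s⁻².
N = √(3.3340 × 10⁻⁴) = 0.018259 rad s⁻¹ → T = 2π/N = 344.11 s = 5.7352 min ≈ 5.74 min.

5.74 min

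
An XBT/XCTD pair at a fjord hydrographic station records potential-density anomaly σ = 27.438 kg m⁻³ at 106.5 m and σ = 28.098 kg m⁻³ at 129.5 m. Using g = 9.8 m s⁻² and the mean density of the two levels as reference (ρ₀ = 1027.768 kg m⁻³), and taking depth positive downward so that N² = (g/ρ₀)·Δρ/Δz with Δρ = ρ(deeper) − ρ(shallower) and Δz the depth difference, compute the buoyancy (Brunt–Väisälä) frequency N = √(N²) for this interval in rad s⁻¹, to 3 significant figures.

0.0165 rad s⁻¹

Δρ = 1028.098 − 1027.438 = 0.660 kg m⁻³ over Δz = 129.5 − 106.5 = 23 m.
N² = (9.8/1027.768) × (0.660/23) = 2.7362 × 10⁻⁴ s⁻².
N = √(2.7362 × 10⁻⁴) = 0.016541 rad s⁻¹ ≈ 0.0165 rad s⁻¹.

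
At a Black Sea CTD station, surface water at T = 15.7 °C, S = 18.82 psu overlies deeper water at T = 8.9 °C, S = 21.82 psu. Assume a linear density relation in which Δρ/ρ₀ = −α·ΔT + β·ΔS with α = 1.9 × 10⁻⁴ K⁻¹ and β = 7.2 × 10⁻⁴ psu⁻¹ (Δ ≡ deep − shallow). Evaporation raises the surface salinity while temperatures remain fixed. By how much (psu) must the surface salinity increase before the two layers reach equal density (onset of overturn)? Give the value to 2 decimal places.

Neutral buoyancy requires −α(T_deep − T_surf) + β(S_deep − S_surf′) = 0.
S_surf′ = S_deep − (α/β)·ΔT = 21.82 − (1.9 × 10⁻⁴/7.2 × 10⁻⁴)·(-6.8) = 23.6144 psu.
Increase required: 23.6144 − 18.82 = 4.7944 psu.

4.79 psu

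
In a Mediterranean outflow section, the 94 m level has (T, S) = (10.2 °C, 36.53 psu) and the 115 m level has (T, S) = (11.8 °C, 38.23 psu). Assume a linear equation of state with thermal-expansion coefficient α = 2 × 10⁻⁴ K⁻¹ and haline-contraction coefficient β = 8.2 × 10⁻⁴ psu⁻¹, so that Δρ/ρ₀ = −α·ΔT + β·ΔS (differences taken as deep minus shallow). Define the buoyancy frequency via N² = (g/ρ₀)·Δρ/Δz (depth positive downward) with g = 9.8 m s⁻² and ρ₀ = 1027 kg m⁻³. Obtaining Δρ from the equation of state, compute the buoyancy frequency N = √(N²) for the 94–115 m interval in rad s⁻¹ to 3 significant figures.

ΔT = +1.6 K, ΔS = +1.70 psu (deep − shallow).
Δρ/ρ₀ = −αΔT + βΔS = -3.20 × 10⁻⁴ + 1.394 × 10⁻³ = 1.074 × 10⁻³, so Δρ ≈ 1.103 kg m⁻³.
N² = (g/ρ₀)·Δρ/Δz = g·(Δρ/ρ₀)/Δz = 9.8 × 1.074 × 10⁻³ / 21 = 5.0120 × 10⁻⁴ s⁻².
N = √(5.0120 × 10⁻⁴) = 0.022387 rad s⁻¹ ≈ 0.0224 rad s⁻¹.

0.0224 rad s⁻¹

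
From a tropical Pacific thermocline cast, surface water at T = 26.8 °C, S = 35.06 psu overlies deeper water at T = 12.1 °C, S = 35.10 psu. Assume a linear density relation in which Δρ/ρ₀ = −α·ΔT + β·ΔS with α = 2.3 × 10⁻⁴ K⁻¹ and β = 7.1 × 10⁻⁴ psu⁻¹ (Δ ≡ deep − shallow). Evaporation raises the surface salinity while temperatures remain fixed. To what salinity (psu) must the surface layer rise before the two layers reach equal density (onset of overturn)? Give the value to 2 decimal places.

Neutral buoyancy requires −α(T_deep − T_surf) + β(S_deep − S_surf′) = 0.
S_surf′ = S_deep − (α/β)·ΔT = 35.10 − (2.3 × 10⁻⁴/7.1 × 10⁻⁴)·(-14.7) = 39.8620 psu.
Increase required: 39.8620 − 35.06 = 4.8020 psu.

39.86 psu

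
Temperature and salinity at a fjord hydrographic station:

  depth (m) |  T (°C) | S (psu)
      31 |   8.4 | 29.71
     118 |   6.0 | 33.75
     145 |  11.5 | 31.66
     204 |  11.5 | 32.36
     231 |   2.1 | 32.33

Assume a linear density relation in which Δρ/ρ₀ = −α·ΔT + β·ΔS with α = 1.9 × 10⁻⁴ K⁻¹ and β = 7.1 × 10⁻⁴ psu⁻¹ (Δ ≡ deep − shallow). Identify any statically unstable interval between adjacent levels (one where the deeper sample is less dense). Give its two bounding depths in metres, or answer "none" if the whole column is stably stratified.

118–145 m

Evaluate Δρ/ρ₀ = −αΔT + βΔS across each adjacent pair:
  31–118 m: −αΔT+βΔS = −(1.9 × 10⁻⁴)(-2.4)+(7.1 × 10⁻⁴)(+4.04) = 3.3 × 10⁻³ → stable
  118–145 m: −αΔT+βΔS = −(1.9 × 10⁻⁴)(+5.5)+(7.1 × 10⁻⁴)(-2.09) = -2.5 × 10⁻³ → UNSTABLE
  145–204 m: −αΔT+βΔS = −(1.9 × 10⁻⁴)(+0.0)+(7.1 × 10⁻⁴)(+0.70) = 5.0 × 10⁻⁴ → stable
  204–231 m: −αΔT+βΔS = −(1.9 × 10⁻⁴)(-9.4)+(7.1 × 10⁻⁴)(-0.03) = 1.8 × 10⁻³ → stable
The 118–145 m interval has Δρ < 0: lighter water underlies denser water.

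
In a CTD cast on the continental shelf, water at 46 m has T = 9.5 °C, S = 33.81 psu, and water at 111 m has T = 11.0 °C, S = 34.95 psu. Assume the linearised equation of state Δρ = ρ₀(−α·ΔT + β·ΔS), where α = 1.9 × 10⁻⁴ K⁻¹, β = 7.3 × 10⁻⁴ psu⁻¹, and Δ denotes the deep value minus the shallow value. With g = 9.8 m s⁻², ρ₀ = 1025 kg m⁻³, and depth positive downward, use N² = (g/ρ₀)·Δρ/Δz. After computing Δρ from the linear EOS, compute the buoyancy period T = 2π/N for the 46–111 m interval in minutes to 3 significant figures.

11.5 min

ΔT = +1.5 K, ΔS = +1.14 psu (deep − shallow).
Δρ/ρ₀ = −αΔT + βΔS = -2.85 × 10⁻⁴ + 8.322 × 10⁻⁴ = 5.472 × 10⁻⁴, so Δρ ≈ 0.5609 kg m⁻³.
N² = (g/ρ₀)·Δρ/Δz = g·(Δρ/ρ₀)/Δz = 9.8 × 5.472 × 10⁻⁴ / 65 = 8.2501 × 10⁻⁵ s⁻².
N = √(8.2501 × 10⁻⁵) = 9.0830 × 10⁻³ rad s⁻¹ → T = 2π/N = 691.75 s = 11.529 min ≈ 11.5 min.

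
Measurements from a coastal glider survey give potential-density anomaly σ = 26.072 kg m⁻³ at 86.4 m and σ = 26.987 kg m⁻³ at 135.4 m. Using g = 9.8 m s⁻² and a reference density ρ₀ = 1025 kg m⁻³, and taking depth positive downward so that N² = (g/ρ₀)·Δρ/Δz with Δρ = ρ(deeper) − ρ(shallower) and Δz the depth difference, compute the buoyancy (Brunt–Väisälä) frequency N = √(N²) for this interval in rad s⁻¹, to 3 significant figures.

Δρ = 1026.987 − 1026.072 = 0.915 kg m⁻³ over Δz = 135.4 − 86.4 = 49 m.
N² = (9.8/1025) × (0.915/49) = 1.7854 × 10⁻⁴ s⁻².
N = √(1.7854 × 10⁻⁴) = 0.013362 rad s⁻¹ ≈ 0.0134 rad s⁻¹.

0.0134 rad s⁻¹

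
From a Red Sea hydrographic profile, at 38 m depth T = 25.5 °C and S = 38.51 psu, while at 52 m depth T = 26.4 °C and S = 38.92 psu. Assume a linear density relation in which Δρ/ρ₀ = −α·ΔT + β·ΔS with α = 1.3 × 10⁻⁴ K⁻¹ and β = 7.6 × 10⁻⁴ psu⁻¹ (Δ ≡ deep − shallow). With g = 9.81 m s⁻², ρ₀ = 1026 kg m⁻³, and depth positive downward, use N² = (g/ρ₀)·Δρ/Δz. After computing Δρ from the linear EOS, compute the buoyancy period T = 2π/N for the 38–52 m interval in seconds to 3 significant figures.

538 s

ΔT = +0.9 K, ΔS = +0.41 psu (deep − shallow).
Δρ/ρ₀ = −αΔT + βΔS = -1.17 × 10⁻⁴ + 3.116 × 10⁻⁴ = 1.946 × 10⁻⁴, so Δρ ≈ 0.1997 kg m⁻³.
N² = (g/ρ₀)·Δρ/Δz = g·(Δρ/ρ₀)/Δz = 9.81 × 1.946 × 10⁻⁴ / 14 = 1.3636 × 10⁻⁴ s⁻².
N = √(1.3636 × 10⁻⁴) = 0.011677 rad s⁻¹ → T = 2π/N = 538.08 s ≈ 538 s.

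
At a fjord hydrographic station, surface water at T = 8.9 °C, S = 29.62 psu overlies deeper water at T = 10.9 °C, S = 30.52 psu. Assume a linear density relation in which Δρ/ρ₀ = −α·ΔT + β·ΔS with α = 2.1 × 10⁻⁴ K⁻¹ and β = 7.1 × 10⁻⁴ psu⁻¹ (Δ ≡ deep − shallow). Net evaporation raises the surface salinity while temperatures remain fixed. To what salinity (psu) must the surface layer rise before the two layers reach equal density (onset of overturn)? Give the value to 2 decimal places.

29.93 psu

Neutral buoyancy requires −α(T_deep − T_surf) + β(S_deep − S_surf′) = 0.
S_surf′ = S_deep − (α/β)·ΔT = 30.52 − (2.1 × 10⁻⁴/7.1 × 10⁻⁴)·(+2.0) = 29.9285 psu.
Increase required: 29.9285 − 29.62 = 0.3085 psu.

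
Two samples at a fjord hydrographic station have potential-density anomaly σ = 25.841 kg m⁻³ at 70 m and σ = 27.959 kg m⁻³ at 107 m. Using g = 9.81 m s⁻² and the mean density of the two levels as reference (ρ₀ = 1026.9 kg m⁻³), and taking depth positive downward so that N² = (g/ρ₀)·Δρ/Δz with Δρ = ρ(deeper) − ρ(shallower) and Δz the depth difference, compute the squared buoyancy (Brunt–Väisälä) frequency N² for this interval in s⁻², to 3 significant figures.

5.47 × 10⁻⁴ s⁻²

Δρ = 1027.959 − 1025.841 = 2.118 kg m⁻³ over Δz = 107 − 70 = 37 m.
N² = (9.81/1026.9) × (2.118/37) = 5.4685 × 10⁻⁴ s⁻² ≈ 5.47 × 10⁻⁴ s⁻².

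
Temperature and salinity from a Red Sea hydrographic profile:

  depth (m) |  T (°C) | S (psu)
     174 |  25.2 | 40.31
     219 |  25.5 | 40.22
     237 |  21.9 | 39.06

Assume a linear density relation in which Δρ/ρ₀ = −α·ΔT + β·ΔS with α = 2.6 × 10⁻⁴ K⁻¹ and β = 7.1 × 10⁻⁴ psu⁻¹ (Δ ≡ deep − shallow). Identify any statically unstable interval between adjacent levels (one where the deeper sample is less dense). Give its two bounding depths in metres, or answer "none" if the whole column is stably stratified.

174–219 m

Evaluate Δρ/ρ₀ = −αΔT + βΔS across each adjacent pair:
  174–219 m: −αΔT+βΔS = −(2.6 × 10⁻⁴)(+0.3)+(7.1 × 10⁻⁴)(-0.09) = -1.4 × 10⁻⁴ → UNSTABLE
  219–237 m: −αΔT+βΔS = −(2.6 × 10⁻⁴)(-3.6)+(7.1 × 10⁻⁴)(-1.16) = 1.1 × 10⁻⁴ → stable
The 174–219 m interval has Δρ < 0: lighter water underlies denser water.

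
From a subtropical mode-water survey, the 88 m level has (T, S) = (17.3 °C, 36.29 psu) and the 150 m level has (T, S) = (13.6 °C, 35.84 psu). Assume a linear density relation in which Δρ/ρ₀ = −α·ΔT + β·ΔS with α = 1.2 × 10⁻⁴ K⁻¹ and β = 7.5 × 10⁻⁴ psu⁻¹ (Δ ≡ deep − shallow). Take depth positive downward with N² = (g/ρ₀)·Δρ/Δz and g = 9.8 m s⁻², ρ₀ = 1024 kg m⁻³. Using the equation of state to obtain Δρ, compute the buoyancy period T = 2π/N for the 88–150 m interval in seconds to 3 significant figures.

ΔT = -3.7 K, ΔS = -0.45 psu (deep − shallow).
Δρ/ρ₀ = −αΔT + βΔS = 4.44 × 10⁻⁴ − 3.375 × 10⁻⁴ = 1.065 × 10⁻⁴, so Δρ ≈ 0.1091 kg m⁻³.
N² = (g/ρ₀)·Δρ/Δz = g·(Δρ/ρ₀)/Δz = 9.8 × 1.065 × 10⁻⁴ / 62 = 1.6834 × 10⁻⁵ s⁻².
N = √(1.6834 × 10⁻⁵) = 4.1029 × 10⁻³ rad s⁻¹ → T = 2π/N = 1.5314 × 10³ s ≈ 1.53 × 10³ s.

1.53 × 10³ s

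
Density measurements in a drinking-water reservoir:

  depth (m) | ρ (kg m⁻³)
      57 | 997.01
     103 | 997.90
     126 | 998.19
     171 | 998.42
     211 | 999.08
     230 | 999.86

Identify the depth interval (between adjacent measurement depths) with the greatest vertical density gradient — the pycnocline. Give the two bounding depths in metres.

Compute the density gradient over each adjacent pair:
  57–103 m: Δρ/Δz = 0.89/46 = 0.019 kg m⁻⁴
  103–126 m: Δρ/Δz = 0.29/23 = 0.013 kg m⁻⁴
  126–171 m: Δρ/Δz = 0.23/45 = 5.1 × 10⁻³ kg m⁻⁴
  171–211 m: Δρ/Δz = 0.66/40 = 0.017 kg m⁻⁴
  211–230 m: Δρ/Δz = 0.78/19 = 0.041 kg m⁻⁴
The largest gradient is in the 211–230 m interval — the pycnocline.

211–230 m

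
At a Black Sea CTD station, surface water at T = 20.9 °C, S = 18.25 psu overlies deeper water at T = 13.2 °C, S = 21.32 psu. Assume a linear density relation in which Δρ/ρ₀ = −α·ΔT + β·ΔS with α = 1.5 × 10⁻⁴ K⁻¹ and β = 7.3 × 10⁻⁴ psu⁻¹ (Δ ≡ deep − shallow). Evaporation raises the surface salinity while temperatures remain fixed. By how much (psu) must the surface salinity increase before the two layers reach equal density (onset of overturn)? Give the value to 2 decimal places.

4.65 psu

Neutral buoyancy requires −α(T_deep − T_surf) + β(S_deep − S_surf′) = 0.
S_surf′ = S_deep − (α/β)·ΔT = 21.32 − (1.5 × 10⁻⁴/7.3 × 10⁻⁴)·(-7.7) = 22.9022 psu.
Increase required: 22.9022 − 18.25 = 4.6522 psu.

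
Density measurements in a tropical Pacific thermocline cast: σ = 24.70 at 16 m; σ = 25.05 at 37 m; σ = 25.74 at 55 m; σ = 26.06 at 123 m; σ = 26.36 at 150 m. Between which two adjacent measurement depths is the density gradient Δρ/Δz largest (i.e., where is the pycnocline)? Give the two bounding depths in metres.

37–55 m

Compute the density gradient over each adjacent pair:
  16–37 m: Δρ/Δz = 0.35/21 = 0.017 kg m⁻⁴
  37–55 m: Δρ/Δz = 0.69/18 = 0.038 kg m⁻⁴
  55–123 m: Δρ/Δz = 0.32/68 = 4.7 × 10⁻³ kg m⁻⁴
  123–150 m: Δρ/Δz = 0.30/27 = 0.011 kg m⁻⁴
The largest gradient is in the 37–55 m interval — the pycnocline.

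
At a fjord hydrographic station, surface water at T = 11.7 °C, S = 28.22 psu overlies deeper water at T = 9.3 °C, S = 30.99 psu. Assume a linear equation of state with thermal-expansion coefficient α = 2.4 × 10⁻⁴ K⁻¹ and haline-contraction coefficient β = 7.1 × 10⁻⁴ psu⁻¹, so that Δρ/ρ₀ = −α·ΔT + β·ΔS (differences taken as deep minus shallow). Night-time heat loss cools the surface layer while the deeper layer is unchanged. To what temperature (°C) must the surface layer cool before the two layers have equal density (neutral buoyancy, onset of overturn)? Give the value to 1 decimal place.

1.1 °C

Neutral buoyancy requires Δρ = 0, i.e. −α(T_deep − T_surf′) + β(S_deep − S_surf) = 0.
T_surf′ = T_deep − (β/α)·ΔS = 9.3 − (7.1 × 10⁻⁴/2.4 × 10⁻⁴)·(+2.77) = 1.105 °C.
Cooling required: 11.7 − (1.105) = 10.595 °C.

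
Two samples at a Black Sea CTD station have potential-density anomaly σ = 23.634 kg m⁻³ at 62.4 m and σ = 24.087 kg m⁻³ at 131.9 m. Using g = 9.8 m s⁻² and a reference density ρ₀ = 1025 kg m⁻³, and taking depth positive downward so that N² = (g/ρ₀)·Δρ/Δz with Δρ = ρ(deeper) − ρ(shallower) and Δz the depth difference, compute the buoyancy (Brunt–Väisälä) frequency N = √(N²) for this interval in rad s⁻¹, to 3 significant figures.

7.89 × 10⁻³ rad s⁻¹

Δρ = 1024.087 − 1023.634 = 0.453 kg m⁻³ over Δz = 131.9 − 62.4 = 69.5 m.
N² = (9.8/1025) × (0.453/69.5) = 6.2318 × 10⁻⁵ s⁻².
N = √(6.2318 × 10⁻⁵) = 7.8942 × 10⁻³ rad s⁻¹ ≈ 7.89 × 10⁻³ rad s⁻¹.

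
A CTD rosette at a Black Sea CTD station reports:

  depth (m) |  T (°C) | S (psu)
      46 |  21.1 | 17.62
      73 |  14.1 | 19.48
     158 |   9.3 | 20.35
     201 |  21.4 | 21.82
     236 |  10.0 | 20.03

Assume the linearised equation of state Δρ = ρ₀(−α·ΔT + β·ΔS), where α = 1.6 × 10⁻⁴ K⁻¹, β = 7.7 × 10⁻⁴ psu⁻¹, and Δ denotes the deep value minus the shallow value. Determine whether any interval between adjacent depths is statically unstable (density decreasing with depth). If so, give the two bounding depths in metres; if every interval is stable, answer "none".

158–201 m

Evaluate Δρ/ρ₀ = −αΔT + βΔS across each adjacent pair:
  46–73 m: −αΔT+βΔS = −(1.6 × 10⁻⁴)(-7.0)+(7.7 × 10⁻⁴)(+1.86) = 2.6 × 10⁻³ → stable
  73–158 m: −αΔT+βΔS = −(1.6 × 10⁻⁴)(-4.8)+(7.7 × 10⁻⁴)(+0.87) = 1.4 × 10⁻³ → stable
  158–201 m: −αΔT+βΔS = −(1.6 × 10⁻⁴)(+12.1)+(7.7 × 10⁻⁴)(+1.47) = -8.0 × 10⁻⁴ → UNSTABLE
  201–236 m: −αΔT+βΔS = −(1.6 × 10⁻⁴)(-11.4)+(7.7 × 10⁻⁴)(-1.79) = 4.5 × 10⁻⁴ → stable
The 158–201 m interval has Δρ < 0: lighter water underlies denser water.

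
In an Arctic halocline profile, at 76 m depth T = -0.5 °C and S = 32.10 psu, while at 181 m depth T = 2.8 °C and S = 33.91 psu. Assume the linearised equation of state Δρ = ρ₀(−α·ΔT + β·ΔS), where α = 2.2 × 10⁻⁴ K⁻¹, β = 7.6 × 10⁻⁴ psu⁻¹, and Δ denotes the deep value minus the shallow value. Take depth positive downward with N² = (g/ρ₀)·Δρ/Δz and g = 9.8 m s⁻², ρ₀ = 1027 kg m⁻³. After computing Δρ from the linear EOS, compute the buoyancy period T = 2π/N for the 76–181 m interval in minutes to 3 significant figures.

ΔT = +3.3 K, ΔS = +1.81 psu (deep − shallow).
Δρ/ρ₀ = −αΔT + βΔS = -7.26 × 10⁻⁴ + 1.3756 × 10⁻³ = 6.496 × 10⁻⁴, so Δρ ≈ 0.6671 kg m⁻³.
N² = (g/ρ₀)·Δρ/Δz = g·(Δρ/ρ₀)/Δz = 9.8 × 6.496 × 10⁻⁴ / 105 = 6.0629 × 10⁻⁵ s⁻².
N = √(6.0629 × 10⁻⁵) = 7.7865 × 10⁻³ rad s⁻¹ → T = 2π/N = 806.93 s = 13.449 min ≈ 13.4 min.

13.4 min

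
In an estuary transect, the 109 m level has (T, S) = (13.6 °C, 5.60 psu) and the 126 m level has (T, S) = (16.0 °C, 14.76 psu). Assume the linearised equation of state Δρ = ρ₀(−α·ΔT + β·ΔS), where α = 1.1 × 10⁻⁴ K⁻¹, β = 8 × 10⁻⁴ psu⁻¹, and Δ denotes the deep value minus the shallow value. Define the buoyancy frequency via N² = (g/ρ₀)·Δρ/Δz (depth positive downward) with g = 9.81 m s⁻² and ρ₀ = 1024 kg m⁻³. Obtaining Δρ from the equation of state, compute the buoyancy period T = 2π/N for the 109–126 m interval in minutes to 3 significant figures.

1.64 min

ΔT = +2.4 K, ΔS = +9.16 psu (deep − shallow).
Δρ/ρ₀ = −αΔT + βΔS = -2.64 × 10⁻⁴ + 7.328 × 10⁻³ = 7.064 × 10⁻³, so Δρ ≈ 7.234 kg m⁻³.
N² = (g/ρ₀)·Δρ/Δz = g·(Δρ/ρ₀)/Δz = 9.81 × 7.064 × 10⁻³ / 17 = 4.0763 × 10⁻³ s⁻².
N = √(4.0763 × 10⁻³) = 0.063846 rad s⁻¹ → T = 2π/N = 98.412 s = 1.6402 min ≈ 1.64 min.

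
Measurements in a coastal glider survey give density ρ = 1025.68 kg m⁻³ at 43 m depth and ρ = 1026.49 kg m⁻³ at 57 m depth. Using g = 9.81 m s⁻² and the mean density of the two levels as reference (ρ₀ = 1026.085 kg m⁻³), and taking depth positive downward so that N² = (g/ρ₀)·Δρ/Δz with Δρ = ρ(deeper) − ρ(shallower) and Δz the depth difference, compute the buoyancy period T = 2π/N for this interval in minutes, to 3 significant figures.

4.45 min

Δρ = 1026.49 − 1025.68 = 0.81 kg m⁻³ over Δz = 57 − 43 = 14 m.
N² = (9.81/1026.085) × (0.81/14) = 5.5315 × 10⁻⁴ s⁻².
N = √(5.5315 × 10⁻⁴) = 0.023519 rad s⁻¹, so T = 2π/N = 267.15 s = 4.4525 min ≈ 4.45 min.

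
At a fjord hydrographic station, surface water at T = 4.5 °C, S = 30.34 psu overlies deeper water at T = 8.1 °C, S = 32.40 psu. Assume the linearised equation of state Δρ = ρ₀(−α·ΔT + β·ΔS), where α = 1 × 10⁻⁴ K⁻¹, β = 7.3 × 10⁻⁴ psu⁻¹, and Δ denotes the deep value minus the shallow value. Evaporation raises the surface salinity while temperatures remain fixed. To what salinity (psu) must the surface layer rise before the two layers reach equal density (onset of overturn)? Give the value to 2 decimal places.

31.91 psu

Neutral buoyancy requires −α(T_deep − T_surf) + β(S_deep − S_surf′) = 0.
S_surf′ = S_deep − (α/β)·ΔT = 32.40 − (1 × 10⁻⁴/7.3 × 10⁻⁴)·(+3.6) = 31.9068 psu.
Increase required: 31.9068 − 30.34 = 1.5668 psu.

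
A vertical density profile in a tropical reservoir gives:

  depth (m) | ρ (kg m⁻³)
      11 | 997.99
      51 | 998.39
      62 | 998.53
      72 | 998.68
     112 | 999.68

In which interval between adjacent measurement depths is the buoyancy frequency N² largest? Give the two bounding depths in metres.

Compute the density gradient over each adjacent pair:
  11–51 m: Δρ/Δz = 0.40/40 = 0.010 kg m⁻⁴
  51–62 m: Δρ/Δz = 0.14/11 = 0.013 kg m⁻⁴
  62–72 m: Δρ/Δz = 0.15/10 = 0.015 kg m⁻⁴
  72–112 m: Δρ/Δz = 1.00/40 = 0.025 kg m⁻⁴
The largest gradient is in the 72–112 m interval — the pycnocline.

72–112 m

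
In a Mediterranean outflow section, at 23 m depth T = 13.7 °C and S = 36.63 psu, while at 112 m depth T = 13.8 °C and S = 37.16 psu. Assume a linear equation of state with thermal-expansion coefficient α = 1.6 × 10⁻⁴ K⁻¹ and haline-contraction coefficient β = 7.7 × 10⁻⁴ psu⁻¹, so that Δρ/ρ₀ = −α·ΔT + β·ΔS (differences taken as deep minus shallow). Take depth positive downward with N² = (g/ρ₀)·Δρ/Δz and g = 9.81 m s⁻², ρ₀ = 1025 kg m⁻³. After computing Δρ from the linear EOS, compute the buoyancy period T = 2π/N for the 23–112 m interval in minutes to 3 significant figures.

ΔT = +0.1 K, ΔS = +0.53 psu (deep − shallow).
Δρ/ρ₀ = −αΔT + βΔS = -1.60 × 10⁻⁵ + 4.081 × 10⁻⁴ = 3.921 × 10⁻⁴, so Δρ ≈ 0.4019 kg m⁻³.
N² = (g/ρ₀)·Δρ/Δz = g·(Δρ/ρ₀)/Δz = 9.81 × 3.921 × 10⁻⁴ / 89 = 4.3219 × 10⁻⁵ s⁻².
N = √(4.3219 × 10⁻⁵) = 6.5741 × 10⁻³ rad s⁻¹ → T = 2π/N = 955.75 s = 15.929 min ≈ 15.9 min.

15.9 min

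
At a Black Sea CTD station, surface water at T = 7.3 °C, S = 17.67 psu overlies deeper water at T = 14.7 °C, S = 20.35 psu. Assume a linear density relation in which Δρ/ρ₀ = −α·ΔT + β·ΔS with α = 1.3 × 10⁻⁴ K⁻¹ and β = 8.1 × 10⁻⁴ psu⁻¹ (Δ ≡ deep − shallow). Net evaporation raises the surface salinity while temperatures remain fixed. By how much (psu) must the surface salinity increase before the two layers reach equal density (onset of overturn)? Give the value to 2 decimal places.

Neutral buoyancy requires −α(T_deep − T_surf) + β(S_deep − S_surf′) = 0.
S_surf′ = S_deep − (α/β)·ΔT = 20.35 − (1.3 × 10⁻⁴/8.1 × 10⁻⁴)·(+7.4) = 19.1623 psu.
Increase required: 19.1623 − 17.67 = 1.4923 psu.

1.49 psu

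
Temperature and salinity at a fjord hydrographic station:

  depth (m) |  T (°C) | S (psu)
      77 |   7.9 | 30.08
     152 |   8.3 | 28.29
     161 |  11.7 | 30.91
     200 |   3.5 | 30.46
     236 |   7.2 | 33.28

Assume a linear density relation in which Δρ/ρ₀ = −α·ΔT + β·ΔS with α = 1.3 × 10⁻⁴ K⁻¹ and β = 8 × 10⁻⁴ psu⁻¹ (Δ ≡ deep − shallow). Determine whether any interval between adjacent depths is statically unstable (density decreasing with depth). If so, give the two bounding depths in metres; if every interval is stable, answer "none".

77–152 m

Evaluate Δρ/ρ₀ = −αΔT + βΔS across each adjacent pair:
  77–152 m: −αΔT+βΔS = −(1.3 × 10⁻⁴)(+0.4)+(8 × 10⁻⁴)(-1.79) = -1.5 × 10⁻³ → UNSTABLE
  152–161 m: −αΔT+βΔS = −(1.3 × 10⁻⁴)(+3.4)+(8 × 10⁻⁴)(+2.62) = 1.7 × 10⁻³ → stable
  161–200 m: −αΔT+βΔS = −(1.3 × 10⁻⁴)(-8.2)+(8 × 10⁻⁴)(-0.45) = 7.1 × 10⁻⁴ → stable
  200–236 m: −αΔT+βΔS = −(1.3 × 10⁻⁴)(+3.7)+(8 × 10⁻⁴)(+2.82) = 1.8 × 10⁻³ → stable
The 77–152 m interval has Δρ < 0: lighter water underlies denser water.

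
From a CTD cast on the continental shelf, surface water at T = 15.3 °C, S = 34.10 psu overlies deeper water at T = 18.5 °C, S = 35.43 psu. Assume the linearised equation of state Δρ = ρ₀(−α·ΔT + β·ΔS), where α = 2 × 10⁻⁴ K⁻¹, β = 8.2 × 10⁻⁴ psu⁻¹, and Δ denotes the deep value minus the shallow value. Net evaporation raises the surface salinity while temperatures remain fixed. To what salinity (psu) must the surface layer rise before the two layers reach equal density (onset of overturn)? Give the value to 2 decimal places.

34.65 psu

Neutral buoyancy requires −α(T_deep − T_surf) + β(S_deep − S_surf′) = 0.
S_surf′ = S_deep − (α/β)·ΔT = 35.43 − (2 × 10⁻⁴/8.2 × 10⁻⁴)·(+3.2) = 34.6495 psu.
Increase required: 34.6495 − 34.10 = 0.5495 psu.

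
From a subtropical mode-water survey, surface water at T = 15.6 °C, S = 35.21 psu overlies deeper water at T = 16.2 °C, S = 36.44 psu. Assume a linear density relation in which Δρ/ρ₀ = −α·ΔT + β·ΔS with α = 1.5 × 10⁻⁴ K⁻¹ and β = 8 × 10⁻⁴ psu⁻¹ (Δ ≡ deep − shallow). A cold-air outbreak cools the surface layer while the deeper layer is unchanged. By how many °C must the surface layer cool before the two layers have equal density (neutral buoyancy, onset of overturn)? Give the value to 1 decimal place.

6.0 °C

Neutral buoyancy requires Δρ = 0, i.e. −α(T_deep − T_surf′) + β(S_deep − S_surf) = 0.
T_surf′ = T_deep − (β/α)·ΔS = 16.2 − (8 × 10⁻⁴/1.5 × 10⁻⁴)·(+1.23) = 9.640 °C.
Cooling required: 15.6 − (9.640) = 5.960 °C.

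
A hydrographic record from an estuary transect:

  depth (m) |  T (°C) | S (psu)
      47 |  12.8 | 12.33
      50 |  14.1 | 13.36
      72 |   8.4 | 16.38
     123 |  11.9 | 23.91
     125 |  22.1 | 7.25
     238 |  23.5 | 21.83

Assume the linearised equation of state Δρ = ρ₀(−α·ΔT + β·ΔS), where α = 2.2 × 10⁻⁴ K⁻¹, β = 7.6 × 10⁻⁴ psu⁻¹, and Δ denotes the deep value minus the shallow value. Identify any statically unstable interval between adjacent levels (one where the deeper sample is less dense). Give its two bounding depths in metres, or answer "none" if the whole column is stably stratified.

123–125 m

Evaluate Δρ/ρ₀ = −αΔT + βΔS across each adjacent pair:
  47–50 m: −αΔT+βΔS = −(2.2 × 10⁻⁴)(+1.3)+(7.6 × 10⁻⁴)(+1.03) = 5.0 × 10⁻⁴ → stable
  50–72 m: −αΔT+βΔS = −(2.2 × 10⁻⁴)(-5.7)+(7.6 × 10⁻⁴)(+3.02) = 3.5 × 10⁻³ → stable
  72–123 m: −αΔT+βΔS = −(2.2 × 10⁻⁴)(+3.5)+(7.6 × 10⁻⁴)(+7.53) = 5.0 × 10⁻³ → stable
  123–125 m: −αΔT+βΔS = −(2.2 × 10⁻⁴)(+10.2)+(7.6 × 10⁻⁴)(-16.66) = -0.015 → UNSTABLE
  125–238 m: −αΔT+βΔS = −(2.2 × 10⁻⁴)(+1.4)+(7.6 × 10⁻⁴)(+14.58) = 0.011 → stable
The 123–125 m interval has Δρ < 0: lighter water underlies denser water.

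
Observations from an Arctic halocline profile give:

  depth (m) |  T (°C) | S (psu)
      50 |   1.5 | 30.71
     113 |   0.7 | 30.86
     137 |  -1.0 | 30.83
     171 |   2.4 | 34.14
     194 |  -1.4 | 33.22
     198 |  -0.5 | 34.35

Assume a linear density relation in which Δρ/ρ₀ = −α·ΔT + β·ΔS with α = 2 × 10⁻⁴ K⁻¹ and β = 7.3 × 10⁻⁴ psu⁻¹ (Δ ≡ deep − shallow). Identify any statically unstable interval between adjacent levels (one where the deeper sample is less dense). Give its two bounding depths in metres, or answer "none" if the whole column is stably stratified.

none

Evaluate Δρ/ρ₀ = −αΔT + βΔS across each adjacent pair:
  50–113 m: −αΔT+βΔS = −(2 × 10⁻⁴)(-0.8)+(7.3 × 10⁻⁴)(+0.15) = 2.7 × 10⁻⁴ → stable
  113–137 m: −αΔT+βΔS = −(2 × 10⁻⁴)(-1.7)+(7.3 × 10⁻⁴)(-0.03) = 3.2 × 10⁻⁴ → stable
  137–171 m: −αΔT+βΔS = −(2 × 10⁻⁴)(+3.4)+(7.3 × 10⁻⁴)(+3.31) = 1.7 × 10⁻³ → stable
  171–194 m: −αΔT+βΔS = −(2 × 10⁻⁴)(-3.8)+(7.3 × 10⁻⁴)(-0.92) = 8.8 × 10⁻⁵ → stable
  194–198 m: −αΔT+βΔS = −(2 × 10⁻⁴)(+0.9)+(7.3 × 10⁻⁴)(+1.13) = 6.4 × 10⁻⁴ → stable
Every interval has Δρ > 0: the column is stably stratified throughout.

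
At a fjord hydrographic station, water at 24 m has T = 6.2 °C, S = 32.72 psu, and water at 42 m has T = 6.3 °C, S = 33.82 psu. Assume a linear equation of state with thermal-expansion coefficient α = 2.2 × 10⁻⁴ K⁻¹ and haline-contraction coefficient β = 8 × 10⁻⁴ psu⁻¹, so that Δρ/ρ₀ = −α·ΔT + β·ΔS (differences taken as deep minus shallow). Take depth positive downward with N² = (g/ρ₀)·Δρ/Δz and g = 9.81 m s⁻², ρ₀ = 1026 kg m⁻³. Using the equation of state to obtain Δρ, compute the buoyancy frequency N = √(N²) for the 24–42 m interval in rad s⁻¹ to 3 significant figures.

ΔT = +0.1 K, ΔS = +1.10 psu (deep − shallow).
Δρ/ρ₀ = −αΔT + βΔS = -2.20 × 10⁻⁵ + 8.80 × 10⁻⁴ = 8.58 × 10⁻⁴, so Δρ ≈ 0.8803 kg m⁻³.
N² = (g/ρ₀)·Δρ/Δz = g·(Δρ/ρ₀)/Δz = 9.81 × 8.58 × 10⁻⁴ / 18 = 4.6761 × 10⁻⁴ s⁻².
N = √(4.6761 × 10⁻⁴) = 0.021624 rad s⁻¹ ≈ 0.0216 rad s⁻¹.

0.0216 rad s⁻¹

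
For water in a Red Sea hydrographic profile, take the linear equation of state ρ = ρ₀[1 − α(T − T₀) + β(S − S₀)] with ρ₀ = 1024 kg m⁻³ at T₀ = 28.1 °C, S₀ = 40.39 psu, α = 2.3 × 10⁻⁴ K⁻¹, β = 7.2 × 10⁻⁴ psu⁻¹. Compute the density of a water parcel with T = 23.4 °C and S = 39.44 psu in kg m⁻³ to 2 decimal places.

T − T₀ = -4.7 K, S − S₀ = -0.95 psu.
Bracket = 1 − α·(-4.7) + β·(-0.95) = 1 + (3.97 × 10⁻⁴) = 1.0003970.
ρ = 1024 × 1.0003970 = 1024.41 kg m⁻³.

1024.41 kg m⁻³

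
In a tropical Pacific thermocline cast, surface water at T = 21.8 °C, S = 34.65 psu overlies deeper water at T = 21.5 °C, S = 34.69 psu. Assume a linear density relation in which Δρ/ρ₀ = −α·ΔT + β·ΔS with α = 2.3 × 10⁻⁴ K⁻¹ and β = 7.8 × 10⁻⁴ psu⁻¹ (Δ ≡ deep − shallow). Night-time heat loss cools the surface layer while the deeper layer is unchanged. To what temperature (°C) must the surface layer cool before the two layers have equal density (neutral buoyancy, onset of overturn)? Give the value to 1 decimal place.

21.4 °C

Neutral buoyancy requires Δρ = 0, i.e. −α(T_deep − T_surf′) + β(S_deep − S_surf) = 0.
T_surf′ = T_deep − (β/α)·ΔS = 21.5 − (7.8 × 10⁻⁴/2.3 × 10⁻⁴)·(+0.04) = 21.364 °C.
Cooling required: 21.8 − (21.364) = 0.436 °C.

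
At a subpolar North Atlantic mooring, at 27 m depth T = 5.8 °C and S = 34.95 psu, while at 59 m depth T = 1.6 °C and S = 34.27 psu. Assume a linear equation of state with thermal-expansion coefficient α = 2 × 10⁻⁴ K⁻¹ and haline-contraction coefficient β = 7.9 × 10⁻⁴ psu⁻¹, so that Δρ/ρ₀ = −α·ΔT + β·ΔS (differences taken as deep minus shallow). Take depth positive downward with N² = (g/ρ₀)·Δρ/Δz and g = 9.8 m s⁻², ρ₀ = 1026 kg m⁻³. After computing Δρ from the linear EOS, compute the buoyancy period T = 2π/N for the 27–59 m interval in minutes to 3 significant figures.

ΔT = -4.2 K, ΔS = -0.68 psu (deep − shallow).
Δρ/ρ₀ = −αΔT + βΔS = 8.40 × 10⁻⁴ − 5.372 × 10⁻⁴ = 3.028 × 10⁻⁴, so Δρ ≈ 0.3107 kg m⁻³.
N² = (g/ρ₀)·Δρ/Δz = g·(Δρ/ρ₀)/Δz = 9.8 × 3.028 × 10⁻⁴ / 32 = 9.2733 × 10⁻⁵ s⁻².
N = √(9.2733 × 10⁻⁵) = 9.6298 × 10⁻³ rad s⁻¹ → T = 2π/N = 652.47 s = 10.875 min ≈ 10.9 min.

10.9 min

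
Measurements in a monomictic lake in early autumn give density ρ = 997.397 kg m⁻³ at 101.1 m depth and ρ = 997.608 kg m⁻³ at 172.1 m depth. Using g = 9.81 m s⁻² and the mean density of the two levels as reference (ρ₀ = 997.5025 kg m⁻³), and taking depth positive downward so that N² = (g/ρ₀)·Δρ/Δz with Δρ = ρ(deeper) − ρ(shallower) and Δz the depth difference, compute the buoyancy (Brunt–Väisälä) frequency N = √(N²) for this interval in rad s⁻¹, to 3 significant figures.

Δρ = 997.608 − 997.397 = 0.211 kg m⁻³ over Δz = 172.1 − 101.1 = 71 m.
N² = (9.81/997.5025) × (0.211/71) = 2.9227 × 10⁻⁵ s⁻².
N = √(2.9227 × 10⁻⁵) = 5.4062 × 10⁻³ rad s⁻¹ ≈ 5.41 × 10⁻³ rad s⁻¹.

5.41 × 10⁻³ rad s⁻¹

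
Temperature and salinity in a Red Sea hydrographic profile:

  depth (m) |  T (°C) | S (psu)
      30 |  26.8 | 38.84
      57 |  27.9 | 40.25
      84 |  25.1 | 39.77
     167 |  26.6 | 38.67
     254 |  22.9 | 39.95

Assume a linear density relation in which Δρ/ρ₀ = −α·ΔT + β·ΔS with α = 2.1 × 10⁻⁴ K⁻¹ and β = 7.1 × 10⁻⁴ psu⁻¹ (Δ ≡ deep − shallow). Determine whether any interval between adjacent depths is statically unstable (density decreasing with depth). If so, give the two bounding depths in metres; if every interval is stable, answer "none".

Evaluate Δρ/ρ₀ = −αΔT + βΔS across each adjacent pair:
  30–57 m: −αΔT+βΔS = −(2.1 × 10⁻⁴)(+1.1)+(7.1 × 10⁻⁴)(+1.41) = 7.7 × 10⁻⁴ → stable
  57–84 m: −αΔT+βΔS = −(2.1 × 10⁻⁴)(-2.8)+(7.1 × 10⁻⁴)(-0.48) = 2.5 × 10⁻⁴ → stable
  84–167 m: −αΔT+βΔS = −(2.1 × 10⁻⁴)(+1.5)+(7.1 × 10⁻⁴)(-1.10) = -1.1 × 10⁻³ → UNSTABLE
  167–254 m: −αΔT+βΔS = −(2.1 × 10⁻⁴)(-3.7)+(7.1 × 10⁻⁴)(+1.28) = 1.7 × 10⁻³ → stable
The 84–167 m interval has Δρ < 0: lighter water underlies denser water.

84–167 m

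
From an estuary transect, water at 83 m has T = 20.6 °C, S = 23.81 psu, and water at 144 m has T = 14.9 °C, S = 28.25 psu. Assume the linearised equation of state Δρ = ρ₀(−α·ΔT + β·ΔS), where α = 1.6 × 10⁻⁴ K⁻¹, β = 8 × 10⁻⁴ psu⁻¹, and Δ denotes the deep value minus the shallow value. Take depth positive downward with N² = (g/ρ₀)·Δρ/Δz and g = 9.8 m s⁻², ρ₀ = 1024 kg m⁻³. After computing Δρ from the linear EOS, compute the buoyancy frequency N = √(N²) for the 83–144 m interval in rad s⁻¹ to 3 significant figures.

ΔT = -5.7 K, ΔS = +4.44 psu (deep − shallow).
Δρ/ρ₀ = −αΔT + βΔS = 9.12 × 10⁻⁴ + 3.552 × 10⁻³ = 4.464 × 10⁻³, so Δρ ≈ 4.571 kg m⁻³.
N² = (g/ρ₀)·Δρ/Δz = g·(Δρ/ρ₀)/Δz = 9.8 × 4.464 × 10⁻³ / 61 = 7.1717 × 10⁻⁴ s⁻².
N = √(7.1717 × 10⁻⁴) = 0.026780 rad s⁻¹ ≈ 0.0268 rad s⁻¹.

0.0268 rad s⁻¹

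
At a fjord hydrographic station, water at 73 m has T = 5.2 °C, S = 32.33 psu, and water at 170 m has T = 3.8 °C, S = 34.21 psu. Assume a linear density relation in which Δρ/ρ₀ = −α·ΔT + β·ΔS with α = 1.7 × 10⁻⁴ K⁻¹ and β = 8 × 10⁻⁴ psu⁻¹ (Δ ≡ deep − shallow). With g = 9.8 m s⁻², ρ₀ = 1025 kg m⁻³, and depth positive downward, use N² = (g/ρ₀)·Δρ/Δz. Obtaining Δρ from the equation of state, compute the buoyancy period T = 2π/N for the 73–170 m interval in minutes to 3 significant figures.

7.89 min

ΔT = -1.4 K, ΔS = +1.88 psu (deep − shallow).
Δρ/ρ₀ = −αΔT + βΔS = 2.38 × 10⁻⁴ + 1.504 × 10⁻³ = 1.742 × 10⁻³, so Δρ ≈ 1.786 kg m⁻³.
N² = (g/ρ₀)·Δρ/Δz = g·(Δρ/ρ₀)/Δz = 9.8 × 1.742 × 10⁻³ / 97 = 1.7600 × 10⁻⁴ s⁻².
N = √(1.7600 × 10⁻⁴) = 0.013266 rad s⁻¹ → T = 2π/N = 473.63 s = 7.8938 min ≈ 7.89 min.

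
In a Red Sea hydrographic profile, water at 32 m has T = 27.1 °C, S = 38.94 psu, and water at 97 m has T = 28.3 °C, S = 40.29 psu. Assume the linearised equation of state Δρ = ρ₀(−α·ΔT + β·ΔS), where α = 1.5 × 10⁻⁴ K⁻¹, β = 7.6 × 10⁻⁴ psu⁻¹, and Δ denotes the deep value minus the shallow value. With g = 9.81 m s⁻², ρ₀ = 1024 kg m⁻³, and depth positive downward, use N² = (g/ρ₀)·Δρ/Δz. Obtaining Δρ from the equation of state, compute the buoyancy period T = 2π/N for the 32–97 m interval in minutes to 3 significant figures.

ΔT = +1.2 K, ΔS = +1.35 psu (deep − shallow).
Δρ/ρ₀ = −αΔT + βΔS = -1.80 × 10⁻⁴ + 1.026 × 10⁻³ = 8.46 × 10⁻⁴, so Δρ ≈ 0.8663 kg m⁻³.
N² = (g/ρ₀)·Δρ/Δz = g·(Δρ/ρ₀)/Δz = 9.81 × 8.46 × 10⁻⁴ / 65 = 1.2768 × 10⁻⁴ s⁻².
N = √(1.2768 × 10⁻⁴) = 0.011300 rad s⁻¹ → T = 2π/N = 556.03 s = 9.2672 min ≈ 9.27 min.

9.27 min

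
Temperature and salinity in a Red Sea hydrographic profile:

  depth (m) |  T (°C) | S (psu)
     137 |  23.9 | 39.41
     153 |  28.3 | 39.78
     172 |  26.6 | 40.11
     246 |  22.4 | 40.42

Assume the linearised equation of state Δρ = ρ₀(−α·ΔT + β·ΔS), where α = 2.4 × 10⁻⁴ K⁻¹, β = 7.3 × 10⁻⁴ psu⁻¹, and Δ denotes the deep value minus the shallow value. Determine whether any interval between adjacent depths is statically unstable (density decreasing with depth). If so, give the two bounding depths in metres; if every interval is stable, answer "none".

Evaluate Δρ/ρ₀ = −αΔT + βΔS across each adjacent pair:
  137–153 m: −αΔT+βΔS = −(2.4 × 10⁻⁴)(+4.4)+(7.3 × 10⁻⁴)(+0.37) = -7.9 × 10⁻⁴ → UNSTABLE
  153–172 m: −αΔT+βΔS = −(2.4 × 10⁻⁴)(-1.7)+(7.3 × 10⁻⁴)(+0.33) = 6.5 × 10⁻⁴ → stable
  172–246 m: −αΔT+βΔS = −(2.4 × 10⁻⁴)(-4.2)+(7.3 × 10⁻⁴)(+0.31) = 1.2 × 10⁻³ → stable
The 137–153 m interval has Δρ < 0: lighter water underlies denser water.

137–153 m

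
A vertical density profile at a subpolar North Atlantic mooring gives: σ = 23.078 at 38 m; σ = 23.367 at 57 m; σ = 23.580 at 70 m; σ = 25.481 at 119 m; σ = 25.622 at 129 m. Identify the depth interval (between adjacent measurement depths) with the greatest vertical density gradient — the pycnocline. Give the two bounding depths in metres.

Compute the density gradient over each adjacent pair:
  38–57 m: Δρ/Δz = 0.289/19 = 0.015 kg m⁻⁴
  57–70 m: Δρ/Δz = 0.213/13 = 0.016 kg m⁻⁴
  70–119 m: Δρ/Δz = 1.901/49 = 0.039 kg m⁻⁴
  119–129 m: Δρ/Δz = 0.141/10 = 0.014 kg m⁻⁴
The largest gradient is in the 70–119 m interval — the pycnocline.

70–119 m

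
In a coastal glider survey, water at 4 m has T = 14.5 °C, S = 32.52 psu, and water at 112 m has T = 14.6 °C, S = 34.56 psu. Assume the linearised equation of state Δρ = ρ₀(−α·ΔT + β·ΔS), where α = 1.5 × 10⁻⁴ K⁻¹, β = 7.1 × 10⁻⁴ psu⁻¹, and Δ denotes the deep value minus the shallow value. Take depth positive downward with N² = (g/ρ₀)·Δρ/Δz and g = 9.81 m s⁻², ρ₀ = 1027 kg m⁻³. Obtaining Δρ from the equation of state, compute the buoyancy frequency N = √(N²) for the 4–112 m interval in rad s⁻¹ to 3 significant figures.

0.0114 rad s⁻¹

ΔT = +0.1 K, ΔS = +2.04 psu (deep − shallow).
Δρ/ρ₀ = −αΔT + βΔS = -1.50 × 10⁻⁵ + 1.4484 × 10⁻³ = 1.4334 × 10⁻³, so Δρ ≈ 1.472 kg m⁻³.
N² = (g/ρ₀)·Δρ/Δz = g·(Δρ/ρ₀)/Δz = 9.81 × 1.4334 × 10⁻³ / 108 = 1.3020 × 10⁻⁴ s⁻².
N = √(1.3020 × 10⁻⁴) = 0.011411 rad s⁻¹ ≈ 0.0114 rad s⁻¹.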